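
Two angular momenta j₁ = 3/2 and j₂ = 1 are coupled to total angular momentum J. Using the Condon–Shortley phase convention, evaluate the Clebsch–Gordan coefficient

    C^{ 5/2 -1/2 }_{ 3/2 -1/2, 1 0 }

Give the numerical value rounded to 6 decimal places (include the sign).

triangle: 0!*3!*2!/6! = 12/720
(j±m)!: 1!*2!*1!*1!*2!*3! = 24
prefactor² = (2J+1)*Δ*N² = 12/5
  k=0: +1/(0!*0!*2!*1!*1!*1!) = 1/2
Σ = 1/2  ⇒  CG² = 12/5*1/2² = 3/5
CG = +√(3/5) = +0.774597

+0.774597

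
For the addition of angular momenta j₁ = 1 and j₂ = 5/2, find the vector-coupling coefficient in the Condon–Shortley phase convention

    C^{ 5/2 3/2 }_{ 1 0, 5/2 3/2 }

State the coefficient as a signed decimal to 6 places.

−√(9/35) ≈ -0.507093

j₁+j₂−J=1  J+j₁−j₂=1  J−j₁+j₂=4  j₁+j₂+J+1=7
(j₁±m₁, j₂±m₂, J±M) = (1,1,4,1,4,1)
P² = 576/35
sum k=0..1:
  [0] +1/24 = 1/24
  [1] −1/6 = -1/6
S = -1/8
C² = P²·S² = 9/35 ; C = -0.507093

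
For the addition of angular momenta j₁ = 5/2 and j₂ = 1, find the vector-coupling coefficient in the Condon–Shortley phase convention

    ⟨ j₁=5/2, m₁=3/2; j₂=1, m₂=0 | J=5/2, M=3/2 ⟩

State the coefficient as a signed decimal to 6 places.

√[6·1!4!1!/7! · 4!1!1!1!4!1!] = √(576/35)
  +(−1)^0/∏(0,1,1,1,3,0)! = 1/6  (running 1/6)
  +(−1)^1/∏(1,0,0,0,4,1)! = -1/24  (running 1/8)
⟨..|..⟩ = √(576/35)·(1/8) = +0.507093

+√(9/35) ≈ +0.507093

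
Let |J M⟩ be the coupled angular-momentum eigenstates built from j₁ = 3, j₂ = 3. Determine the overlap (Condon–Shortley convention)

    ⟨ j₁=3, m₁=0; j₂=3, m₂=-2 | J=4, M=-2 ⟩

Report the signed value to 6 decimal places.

+0.139573  (= +√(3/154))

j₁+j₂−J=2  J+j₁−j₂=4  J−j₁+j₂=4  j₁+j₂+J+1=11
(j₁±m₁, j₂±m₂, J±M) = (3,3,1,5,2,6)
P² = 124416/77
sum k=0..1:
  [0] +1/72 = 1/72
  [1] −1/96 = -1/96
S = 1/288
C² = P²·S² = 3/154 ; C = +0.139573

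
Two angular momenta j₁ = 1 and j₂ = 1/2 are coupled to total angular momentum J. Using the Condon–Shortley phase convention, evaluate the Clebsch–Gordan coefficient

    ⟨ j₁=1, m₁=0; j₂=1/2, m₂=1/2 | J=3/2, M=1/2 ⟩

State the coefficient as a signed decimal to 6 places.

+√(2/3) ≈ +0.816497

j₁+j₂−J=0  J+j₁−j₂=2  J−j₁+j₂=1  j₁+j₂+J+1=4
(j₁±m₁, j₂±m₂, J±M) = (1,1,1,0,2,1)
P² = 2/3
sum k=0..0:
  [0] +1/1 = 1
S = 1
C² = P²·S² = 2/3 ; C = +0.816497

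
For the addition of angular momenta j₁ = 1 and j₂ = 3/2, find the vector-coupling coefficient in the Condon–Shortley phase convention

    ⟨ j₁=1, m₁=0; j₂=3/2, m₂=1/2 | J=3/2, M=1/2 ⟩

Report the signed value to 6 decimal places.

-0.258199

triangle: 1!·1!·2!/5! = 2/120
(j±m)!: 1!·1!·2!·1!·2!·1! = 4
prefactor² = (2J+1)·Δ·N² = 4/15
  k=0: +1/(0!·1!·1!·2!·0!·0!) = 1/2
  k=1: −1/(1!·0!·0!·1!·1!·1!) = -1
Σ = -1/2  ⇒  CG² = 4/15·(-1/2)² = 1/15
CG = −√(1/15) = -0.258199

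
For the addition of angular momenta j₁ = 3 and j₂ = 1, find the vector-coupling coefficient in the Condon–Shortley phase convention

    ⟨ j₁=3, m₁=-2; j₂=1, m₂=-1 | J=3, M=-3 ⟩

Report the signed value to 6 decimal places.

j₁+j₂−J=1  J+j₁−j₂=5  J−j₁+j₂=1  j₁+j₂+J+1=8
(j₁±m₁, j₂±m₂, J±M) = (1,5,0,2,0,6)
P² = 3600
sum k=0..0:
  [0] +1/120 = 1/120
S = 1/120
C² = P²·S² = 1/4 ; C = +0.500000

+√(1/4) ≈ +0.500000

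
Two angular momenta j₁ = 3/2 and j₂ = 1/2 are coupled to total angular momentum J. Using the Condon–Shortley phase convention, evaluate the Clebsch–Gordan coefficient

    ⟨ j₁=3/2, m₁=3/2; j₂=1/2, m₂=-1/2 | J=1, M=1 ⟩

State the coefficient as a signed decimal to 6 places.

j₁+j₂−J=1  J+j₁−j₂=2  J−j₁+j₂=0  j₁+j₂+J+1=4
(j₁±m₁, j₂±m₂, J±M) = (3,0,0,1,2,0)
P² = 3
sum k=0..0:
  [0] +1/2 = 1/2
S = 1/2
C² = P²·S² = 3/4 ; C = +0.866025

+0.866025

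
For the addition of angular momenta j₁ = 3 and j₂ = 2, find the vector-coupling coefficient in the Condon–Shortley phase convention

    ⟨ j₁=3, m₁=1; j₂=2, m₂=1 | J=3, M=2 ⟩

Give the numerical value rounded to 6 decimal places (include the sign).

√[7·2!4!2!/9! · 4!2!3!1!5!1!] = √(64)
  +(−1)^1/∏(1,1,1,2,3,0)! = -1/12  (running -1/12)
  +(−1)^2/∏(2,0,0,1,4,1)! = 1/48  (running -1/16)
⟨..|..⟩ = √(64)·(-1/16) = -0.500000

−√(1/4) ≈ -0.500000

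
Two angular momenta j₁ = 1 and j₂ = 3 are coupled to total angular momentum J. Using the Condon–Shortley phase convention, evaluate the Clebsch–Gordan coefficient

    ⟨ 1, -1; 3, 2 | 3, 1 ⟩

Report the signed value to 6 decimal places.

triangle: 1!·1!·5!/8! = 120/40320
(j±m)!: 0!·2!·5!·1!·4!·2! = 11520
prefactor² = (2J+1)·Δ·N² = 240
  k=1: −1/(1!·0!·1!·4!·0!·1!) = -1/24
Σ = -1/24  ⇒  CG² = 240·(-1/24)² = 5/12
CG = −√(5/12) = -0.645497

-0.645497  (= −√(5/12))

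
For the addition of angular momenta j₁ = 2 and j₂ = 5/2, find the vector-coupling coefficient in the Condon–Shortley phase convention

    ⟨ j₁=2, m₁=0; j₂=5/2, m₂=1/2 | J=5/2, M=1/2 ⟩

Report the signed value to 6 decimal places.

√[6·2!2!3!/8! · 2!2!3!2!3!2!] = √(72/35)
  +(−1)^0/∏(0,2,2,3,0,0)! = 1/24  (running 1/24)
  +(−1)^1/∏(1,1,1,2,1,1)! = -1/2  (running -11/24)
  +(−1)^2/∏(2,0,0,1,2,2)! = 1/8  (running -1/3)
⟨..|..⟩ = √(72/35)·(-1/3) = -0.478091

-0.478091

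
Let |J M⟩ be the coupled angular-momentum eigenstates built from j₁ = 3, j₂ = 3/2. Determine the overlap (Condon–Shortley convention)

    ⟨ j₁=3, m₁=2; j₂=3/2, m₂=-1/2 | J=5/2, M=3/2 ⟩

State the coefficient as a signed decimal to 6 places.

j₁+j₂−J=2  J+j₁−j₂=4  J−j₁+j₂=1  j₁+j₂+J+1=8
(j₁±m₁, j₂±m₂, J±M) = (5,1,1,2,4,1)
P² = 288/7
sum k=0..1:
  [0] +1/12 = 1/12
  [1] −1/24 = -1/24
S = 1/24
C² = P²·S² = 1/14 ; C = +0.267261

+√(1/14) = +0.267261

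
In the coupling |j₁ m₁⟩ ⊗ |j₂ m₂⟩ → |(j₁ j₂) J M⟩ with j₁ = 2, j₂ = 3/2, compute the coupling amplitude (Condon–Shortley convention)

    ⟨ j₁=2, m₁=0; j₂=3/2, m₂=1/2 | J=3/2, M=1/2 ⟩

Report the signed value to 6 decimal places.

-0.447214  (= −√(1/5))

√[4·2!2!1!/6! · 2!2!2!1!2!1!] = √(16/45)
  +(−1)^1/∏(1,1,1,1,1,0)! = -1  (running -1)
  +(−1)^2/∏(2,0,0,0,2,1)! = 1/4  (running -3/4)
⟨..|..⟩ = √(16/45)·(-3/4) = -0.447214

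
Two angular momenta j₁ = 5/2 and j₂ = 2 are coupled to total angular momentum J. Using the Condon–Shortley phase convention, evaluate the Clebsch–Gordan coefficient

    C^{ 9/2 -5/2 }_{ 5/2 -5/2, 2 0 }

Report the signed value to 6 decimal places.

+0.408248  (= +√(1/6))

√[10·0!5!4!/10! · 0!5!2!2!2!7!] = √(38400)
  +(−1)^0/∏(0,0,5,2,0,2)! = 1/480  (running 1/480)
⟨..|..⟩ = √(38400)·(1/480) = +0.408248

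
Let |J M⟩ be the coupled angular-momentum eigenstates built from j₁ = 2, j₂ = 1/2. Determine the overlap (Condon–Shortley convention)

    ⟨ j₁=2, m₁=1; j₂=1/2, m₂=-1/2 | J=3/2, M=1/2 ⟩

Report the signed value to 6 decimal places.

triangle: 1!*3!*0!/5! = 6/120
(j±m)!: 3!*1!*0!*1!*2!*1! = 12
prefactor² = (2J+1)*Δ*N² = 12/5
  k=0: +1/(0!*1!*1!*0!*2!*0!) = 1/2
Σ = 1/2  ⇒  CG² = 12/5*1/2² = 3/5
CG = +√(3/5) = +0.774597

+0.774597  (= +√(3/5))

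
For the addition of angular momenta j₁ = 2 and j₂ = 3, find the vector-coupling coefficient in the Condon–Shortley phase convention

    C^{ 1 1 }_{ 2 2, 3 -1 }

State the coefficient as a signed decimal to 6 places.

+0.169031  (= +√(1/35))

triangle: 4!·0!·2!/7! = 48/5040
(j±m)!: 4!·0!·2!·4!·2!·0! = 2304
prefactor² = (2J+1)·Δ·N² = 2304/35
  k=0: +1/(0!·4!·0!·2!·0!·0!) = 1/48
Σ = 1/48  ⇒  CG² = 2304/35·1/48² = 1/35
CG = +√(1/35) = +0.169031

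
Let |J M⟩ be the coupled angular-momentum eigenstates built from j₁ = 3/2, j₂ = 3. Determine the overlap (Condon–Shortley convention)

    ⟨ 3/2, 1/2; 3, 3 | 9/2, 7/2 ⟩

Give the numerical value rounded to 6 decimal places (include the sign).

√[10·0!3!6!/10! · 2!1!6!0!8!1!] = √(691200)
  +(−1)^0/∏(0,0,1,6,2,0)! = 1/1440  (running 1/1440)
⟨..|..⟩ = √(691200)·(1/1440) = +0.577350

+√(1/3) ≈ +0.577350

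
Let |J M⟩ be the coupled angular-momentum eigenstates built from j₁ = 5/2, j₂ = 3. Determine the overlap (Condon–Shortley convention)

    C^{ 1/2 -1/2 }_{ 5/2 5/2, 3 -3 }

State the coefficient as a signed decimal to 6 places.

+√(2/7) = +0.534522

√[2·5!0!1!/7! · 5!0!0!6!0!1!] = √(28800/7)
  +(−1)^0/∏(0,5,0,0,0,1)! = 1/120  (running 1/120)
⟨..|..⟩ = √(28800/7)·(1/120) = +0.534522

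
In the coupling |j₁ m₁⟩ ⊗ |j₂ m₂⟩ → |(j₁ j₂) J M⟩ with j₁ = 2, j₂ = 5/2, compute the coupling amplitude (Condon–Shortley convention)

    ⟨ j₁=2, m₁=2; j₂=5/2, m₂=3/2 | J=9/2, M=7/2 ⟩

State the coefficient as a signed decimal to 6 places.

+√(5/9) = +0.745356

triangle: 0!*4!*5!/10! = 2880/3628800
(j±m)!: 4!*0!*4!*1!*8!*1! = 23224320
prefactor² = (2J+1)*Δ*N² = 184320
  k=0: +1/(0!*0!*0!*4!*4!*1!) = 1/576
Σ = 1/576  ⇒  CG² = 184320*1/576² = 5/9
CG = +√(5/9) = +0.745356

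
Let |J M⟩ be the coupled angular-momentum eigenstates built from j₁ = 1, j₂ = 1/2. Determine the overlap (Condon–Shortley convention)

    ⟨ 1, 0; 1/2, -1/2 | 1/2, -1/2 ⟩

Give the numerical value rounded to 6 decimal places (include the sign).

+0.577350  (= +√(1/3))

√[2·1!1!0!/3! · 1!1!0!1!0!1!] = √(1/3)
  +(−1)^0/∏(0,1,1,0,0,0)! = 1  (running 1)
⟨..|..⟩ = √(1/3)·(1) = +0.577350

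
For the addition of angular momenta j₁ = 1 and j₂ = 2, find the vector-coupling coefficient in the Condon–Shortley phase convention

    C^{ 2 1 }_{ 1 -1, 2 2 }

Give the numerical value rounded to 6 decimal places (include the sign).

√[5·1!1!3!/6! · 0!2!4!0!3!1!] = √(12)
  +(−1)^1/∏(1,0,1,3,0,0)! = -1/6  (running -1/6)
⟨..|..⟩ = √(12)·(-1/6) = -0.577350

−√(1/3) ≈ -0.577350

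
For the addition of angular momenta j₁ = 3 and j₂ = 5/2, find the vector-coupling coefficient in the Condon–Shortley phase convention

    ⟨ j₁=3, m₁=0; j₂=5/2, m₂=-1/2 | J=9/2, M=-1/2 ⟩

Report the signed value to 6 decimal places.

√[10·1!5!4!/11! · 3!3!2!3!4!5!] = √(69120/77)
  +(−1)^0/∏(0,1,3,2,2,2)! = 1/48  (running 1/48)
  +(−1)^1/∏(1,0,2,1,3,3)! = -1/72  (running 1/144)
⟨..|..⟩ = √(69120/77)·(1/144) = +0.208063

+0.208063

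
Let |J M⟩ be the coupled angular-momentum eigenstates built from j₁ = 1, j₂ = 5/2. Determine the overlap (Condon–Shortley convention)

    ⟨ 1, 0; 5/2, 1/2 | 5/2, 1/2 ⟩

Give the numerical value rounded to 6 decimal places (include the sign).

√[6·1!1!4!/7! · 1!1!3!2!3!2!] = √(144/35)
  +(−1)^0/∏(0,1,1,3,0,1)! = 1/6  (running 1/6)
  +(−1)^1/∏(1,0,0,2,1,2)! = -1/4  (running -1/12)
⟨..|..⟩ = √(144/35)·(-1/12) = -0.169031

-0.169031  (= −√(1/35))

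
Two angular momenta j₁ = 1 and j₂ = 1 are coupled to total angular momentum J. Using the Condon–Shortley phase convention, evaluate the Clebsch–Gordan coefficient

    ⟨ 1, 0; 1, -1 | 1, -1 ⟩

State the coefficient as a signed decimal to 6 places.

√[3·1!1!1!/4! · 1!1!0!2!0!2!] = √(1/2)
  +(−1)^0/∏(0,1,1,0,0,1)! = 1  (running 1)
⟨..|..⟩ = √(1/2)·(1) = +0.707107

+√(1/2) ≈ +0.707107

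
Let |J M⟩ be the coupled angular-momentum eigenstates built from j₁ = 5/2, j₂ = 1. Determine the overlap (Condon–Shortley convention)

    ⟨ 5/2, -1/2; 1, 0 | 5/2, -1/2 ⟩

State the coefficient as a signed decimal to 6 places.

j₁+j₂−J=1  J+j₁−j₂=4  J−j₁+j₂=1  j₁+j₂+J+1=7
(j₁±m₁, j₂±m₂, J±M) = (2,3,1,1,2,3)
P² = 144/35
sum k=0..1:
  [0] +1/6 = 1/6
  [1] −1/4 = -1/4
S = -1/12
C² = P²·S² = 1/35 ; C = -0.169031

-0.169031  (= −√(1/35))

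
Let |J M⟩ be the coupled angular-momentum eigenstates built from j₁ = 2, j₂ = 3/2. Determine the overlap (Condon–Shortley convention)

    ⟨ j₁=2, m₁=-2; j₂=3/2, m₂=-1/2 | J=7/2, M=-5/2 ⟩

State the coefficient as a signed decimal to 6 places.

+0.654654

triangle: 0!·4!·3!/8! = 144/40320
(j±m)!: 0!·4!·1!·2!·1!·6! = 34560
prefactor² = (2J+1)·Δ·N² = 6912/7
  k=0: +1/(0!·0!·4!·1!·0!·2!) = 1/48
Σ = 1/48  ⇒  CG² = 6912/7·1/48² = 3/7
CG = +√(3/7) = +0.654654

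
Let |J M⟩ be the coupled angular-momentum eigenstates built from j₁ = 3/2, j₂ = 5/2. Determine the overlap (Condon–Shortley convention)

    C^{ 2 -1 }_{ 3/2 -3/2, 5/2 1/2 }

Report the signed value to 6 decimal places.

+0.566947  (= +√(9/28))

√[5·2!1!3!/7! · 0!3!3!2!1!3!] = √(36/7)
  +(−1)^2/∏(2,0,1,1,0,2)! = 1/4  (running 1/4)
⟨..|..⟩ = √(36/7)·(1/4) = +0.566947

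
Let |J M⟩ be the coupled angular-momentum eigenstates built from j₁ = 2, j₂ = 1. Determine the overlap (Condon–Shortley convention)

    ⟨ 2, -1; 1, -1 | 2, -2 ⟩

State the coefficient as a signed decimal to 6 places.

+√(1/3) = +0.577350

√[5·1!3!1!/6! · 1!3!0!2!0!4!] = √(12)
  +(−1)^0/∏(0,1,3,0,0,1)! = 1/6  (running 1/6)
⟨..|..⟩ = √(12)·(1/6) = +0.577350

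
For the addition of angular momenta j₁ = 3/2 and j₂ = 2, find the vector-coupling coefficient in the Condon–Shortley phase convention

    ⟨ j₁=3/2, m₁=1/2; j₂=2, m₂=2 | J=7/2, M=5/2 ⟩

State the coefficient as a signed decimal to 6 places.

+0.654654

j₁+j₂−J=0  J+j₁−j₂=3  J−j₁+j₂=4  j₁+j₂+J+1=8
(j₁±m₁, j₂±m₂, J±M) = (2,1,4,0,6,1)
P² = 6912/7
sum k=0..0:
  [0] +1/48 = 1/48
S = 1/48
C² = P²·S² = 3/7 ; C = +0.654654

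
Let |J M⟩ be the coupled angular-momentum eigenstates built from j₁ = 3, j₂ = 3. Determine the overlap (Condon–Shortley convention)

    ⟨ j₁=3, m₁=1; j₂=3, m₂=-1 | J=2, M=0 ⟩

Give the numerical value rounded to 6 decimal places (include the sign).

−√(3/28) = -0.327327

j₁+j₂−J=4  J+j₁−j₂=2  J−j₁+j₂=2  j₁+j₂+J+1=9
(j₁±m₁, j₂±m₂, J±M) = (4,2,2,4,2,2)
P² = 256/21
sum k=0..2:
  [0] +1/96 = 1/96
  [1] −1/6 = -1/6
  [2] +1/16 = 1/16
S = -3/32
C² = P²·S² = 3/28 ; C = -0.327327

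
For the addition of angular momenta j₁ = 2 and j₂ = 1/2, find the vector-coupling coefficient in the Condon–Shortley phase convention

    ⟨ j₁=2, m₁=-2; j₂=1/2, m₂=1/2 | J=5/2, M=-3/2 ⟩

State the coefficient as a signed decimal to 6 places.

+0.447214  (= +√(1/5))

√[6·0!4!1!/6! · 0!4!1!0!1!4!] = √(576/5)
  +(−1)^0/∏(0,0,4,1,0,0)! = 1/24  (running 1/24)
⟨..|..⟩ = √(576/5)·(1/24) = +0.447214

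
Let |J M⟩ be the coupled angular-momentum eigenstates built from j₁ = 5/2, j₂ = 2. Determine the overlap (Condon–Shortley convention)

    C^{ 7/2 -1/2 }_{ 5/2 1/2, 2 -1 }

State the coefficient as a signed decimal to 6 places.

+√(14/45) ≈ +0.557773

triangle: 1!·4!·3!/9! = 144/362880
(j±m)!: 3!·2!·1!·3!·3!·4! = 10368
prefactor² = (2J+1)·Δ·N² = 1152/35
  k=0: +1/(0!·1!·2!·1!·2!·2!) = 1/8
  k=1: −1/(1!·0!·1!·0!·3!·3!) = -1/36
Σ = 7/72  ⇒  CG² = 1152/35·7/72² = 14/45
CG = +√(14/45) = +0.557773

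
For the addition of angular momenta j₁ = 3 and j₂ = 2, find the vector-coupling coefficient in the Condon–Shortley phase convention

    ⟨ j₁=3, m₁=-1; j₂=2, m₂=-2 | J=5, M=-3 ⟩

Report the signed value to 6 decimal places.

j₁+j₂−J=0  J+j₁−j₂=6  J−j₁+j₂=4  j₁+j₂+J+1=11
(j₁±m₁, j₂±m₂, J±M) = (2,4,0,4,2,8)
P² = 442368
sum k=0..0:
  [0] +1/1152 = 1/1152
S = 1/1152
C² = P²·S² = 1/3 ; C = +0.577350

+√(1/3) ≈ +0.577350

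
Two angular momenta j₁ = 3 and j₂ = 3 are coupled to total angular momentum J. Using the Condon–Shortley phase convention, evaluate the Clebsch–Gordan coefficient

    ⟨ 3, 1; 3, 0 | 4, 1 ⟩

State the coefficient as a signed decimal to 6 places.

j₁+j₂−J=2  J+j₁−j₂=4  J−j₁+j₂=4  j₁+j₂+J+1=11
(j₁±m₁, j₂±m₂, J±M) = (4,2,3,3,5,3)
P² = 124416/385
sum k=0..2:
  [0] +1/48 = 1/48
  [1] −1/24 = -1/24
  [2] +1/288 = 1/288
S = -5/288
C² = P²·S² = 15/154 ; C = -0.312094

−√(15/154) = -0.312094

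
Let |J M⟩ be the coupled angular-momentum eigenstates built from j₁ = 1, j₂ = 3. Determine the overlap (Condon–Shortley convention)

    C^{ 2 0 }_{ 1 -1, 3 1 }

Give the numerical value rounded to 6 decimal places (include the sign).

+0.534522

triangle: 2!×0!×4!/7! = 48/5040
(j±m)!: 0!×2!×4!×2!×2!×2! = 384
prefactor² = (2J+1)×Δ×N² = 128/7
  k=2: +1/(2!×0!×0!×2!×0!×2!) = 1/8
Σ = 1/8  ⇒  CG² = 128/7×1/8² = 2/7
CG = +√(2/7) = +0.534522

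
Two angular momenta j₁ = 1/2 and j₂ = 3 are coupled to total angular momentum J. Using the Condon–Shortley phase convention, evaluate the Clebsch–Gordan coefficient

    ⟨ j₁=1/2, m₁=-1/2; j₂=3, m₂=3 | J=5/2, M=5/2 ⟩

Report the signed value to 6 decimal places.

triangle: 1!·0!·5!/7! = 120/5040
(j±m)!: 0!·1!·6!·0!·5!·0! = 86400
prefactor² = (2J+1)·Δ·N² = 86400/7
  k=1: −1/(1!·0!·0!·5!·0!·0!) = -1/120
Σ = -1/120  ⇒  CG² = 86400/7·(-1/120)² = 6/7
CG = −√(6/7) = -0.925820

-0.925820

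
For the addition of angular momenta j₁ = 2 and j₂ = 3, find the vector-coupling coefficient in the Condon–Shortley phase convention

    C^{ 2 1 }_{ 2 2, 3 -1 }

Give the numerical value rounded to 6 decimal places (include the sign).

+0.462910  (= +√(3/14))

j₁+j₂−J=3  J+j₁−j₂=1  J−j₁+j₂=3  j₁+j₂+J+1=8
(j₁±m₁, j₂±m₂, J±M) = (4,0,2,4,3,1)
P² = 216/7
sum k=0..0:
  [0] +1/12 = 1/12
S = 1/12
C² = P²·S² = 3/14 ; C = +0.462910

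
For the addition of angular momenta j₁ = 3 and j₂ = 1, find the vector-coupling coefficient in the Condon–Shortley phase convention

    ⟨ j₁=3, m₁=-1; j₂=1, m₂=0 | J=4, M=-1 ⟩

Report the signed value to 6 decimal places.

+√(15/28) ≈ +0.731925

√[9·0!6!2!/9! · 2!4!1!1!3!5!] = √(8640/7)
  +(−1)^0/∏(0,0,4,1,2,1)! = 1/48  (running 1/48)
⟨..|..⟩ = √(8640/7)·(1/48) = +0.731925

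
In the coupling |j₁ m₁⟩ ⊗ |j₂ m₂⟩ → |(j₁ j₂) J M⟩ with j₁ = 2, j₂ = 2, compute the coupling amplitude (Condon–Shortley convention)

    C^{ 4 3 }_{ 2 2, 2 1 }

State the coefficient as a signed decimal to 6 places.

+0.707107  (= +√(1/2))

√[9·0!4!4!/9! · 4!0!3!1!7!1!] = √(10368)
  +(−1)^0/∏(0,0,0,3,4,1)! = 1/144  (running 1/144)
⟨..|..⟩ = √(10368)·(1/144) = +0.707107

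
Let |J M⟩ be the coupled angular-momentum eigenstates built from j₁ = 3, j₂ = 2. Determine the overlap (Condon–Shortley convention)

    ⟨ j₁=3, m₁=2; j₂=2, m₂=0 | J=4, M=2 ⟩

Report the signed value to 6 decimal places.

+0.585540

triangle: 1!·5!·3!/10! = 720/3628800
(j±m)!: 5!·1!·2!·2!·6!·2! = 691200
prefactor² = (2J+1)·Δ·N² = 8640/7
  k=0: +1/(0!·1!·1!·2!·4!·1!) = 1/48
  k=1: −1/(1!·0!·0!·1!·5!·2!) = -1/240
Σ = 1/60  ⇒  CG² = 8640/7·1/60² = 12/35
CG = +√(12/35) = +0.585540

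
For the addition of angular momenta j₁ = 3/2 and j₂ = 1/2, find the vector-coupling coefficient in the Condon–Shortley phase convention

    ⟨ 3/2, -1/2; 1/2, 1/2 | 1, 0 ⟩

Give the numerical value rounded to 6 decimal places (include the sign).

-0.707107

j₁+j₂−J=1  J+j₁−j₂=2  J−j₁+j₂=0  j₁+j₂+J+1=4
(j₁±m₁, j₂±m₂, J±M) = (1,2,1,0,1,1)
P² = 1/2
sum k=1..1:
  [1] −1/1 = -1
S = -1
C² = P²·S² = 1/2 ; C = -0.707107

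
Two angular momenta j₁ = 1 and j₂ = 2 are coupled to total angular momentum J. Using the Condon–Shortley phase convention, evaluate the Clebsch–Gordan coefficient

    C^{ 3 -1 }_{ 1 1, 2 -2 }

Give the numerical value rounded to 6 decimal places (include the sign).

+√(1/15) ≈ +0.258199

j₁+j₂−J=0  J+j₁−j₂=2  J−j₁+j₂=4  j₁+j₂+J+1=7
(j₁±m₁, j₂±m₂, J±M) = (2,0,0,4,2,4)
P² = 768/5
sum k=0..0:
  [0] +1/48 = 1/48
S = 1/48
C² = P²·S² = 1/15 ; C = +0.258199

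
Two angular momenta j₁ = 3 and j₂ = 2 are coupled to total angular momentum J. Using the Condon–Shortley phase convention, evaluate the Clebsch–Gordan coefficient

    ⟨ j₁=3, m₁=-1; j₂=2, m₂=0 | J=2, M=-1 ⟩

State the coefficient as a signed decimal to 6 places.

j₁+j₂−J=3  J+j₁−j₂=3  J−j₁+j₂=1  j₁+j₂+J+1=8
(j₁±m₁, j₂±m₂, J±M) = (2,4,2,2,1,3)
P² = 36/7
sum k=1..2:
  [1] −1/12 = -1/12
  [2] +1/4 = 1/4
S = 1/6
C² = P²·S² = 1/7 ; C = +0.377964

+√(1/7) = +0.377964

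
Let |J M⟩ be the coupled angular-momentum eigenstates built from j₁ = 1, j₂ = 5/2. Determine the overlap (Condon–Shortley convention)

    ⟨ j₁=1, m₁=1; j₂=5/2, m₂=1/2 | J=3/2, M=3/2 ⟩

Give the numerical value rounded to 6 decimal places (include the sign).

√[4·2!0!3!/6! · 2!0!3!2!3!0!] = √(48/5)
  +(−1)^0/∏(0,2,0,3,0,0)! = 1/12  (running 1/12)
⟨..|..⟩ = √(48/5)·(1/12) = +0.258199

+0.258199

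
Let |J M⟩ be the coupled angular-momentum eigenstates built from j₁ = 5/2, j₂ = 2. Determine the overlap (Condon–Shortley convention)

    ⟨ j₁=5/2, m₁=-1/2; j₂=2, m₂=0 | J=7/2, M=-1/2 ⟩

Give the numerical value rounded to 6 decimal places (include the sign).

-0.195180  (= −√(4/105))

triangle: 1!*4!*3!/9! = 144/362880
(j±m)!: 2!*3!*2!*2!*3!*4! = 6912
prefactor² = (2J+1)*Δ*N² = 768/35
  k=0: +1/(0!*1!*3!*2!*1!*1!) = 1/12
  k=1: −1/(1!*0!*2!*1!*2!*2!) = -1/8
Σ = -1/24  ⇒  CG² = 768/35*(-1/24)² = 4/105
CG = −√(4/105) = -0.195180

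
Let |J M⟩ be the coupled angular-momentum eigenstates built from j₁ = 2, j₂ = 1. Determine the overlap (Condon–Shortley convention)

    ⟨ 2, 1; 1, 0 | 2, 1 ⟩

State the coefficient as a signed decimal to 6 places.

+√(1/6) ≈ +0.408248

√[5·1!3!1!/6! · 3!1!1!1!3!1!] = √(3/2)
  +(−1)^0/∏(0,1,1,1,2,0)! = 1/2  (running 1/2)
  +(−1)^1/∏(1,0,0,0,3,1)! = -1/6  (running 1/3)
⟨..|..⟩ = √(3/2)·(1/3) = +0.408248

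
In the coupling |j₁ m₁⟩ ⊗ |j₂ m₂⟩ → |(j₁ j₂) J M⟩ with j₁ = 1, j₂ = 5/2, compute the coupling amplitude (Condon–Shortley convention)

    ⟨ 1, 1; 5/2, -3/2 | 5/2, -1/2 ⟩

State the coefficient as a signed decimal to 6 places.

√[6·1!1!4!/7! · 2!0!1!4!2!3!] = √(576/35)
  +(−1)^0/∏(0,1,0,1,1,3)! = 1/6  (running 1/6)
⟨..|..⟩ = √(576/35)·(1/6) = +0.676123

+0.676123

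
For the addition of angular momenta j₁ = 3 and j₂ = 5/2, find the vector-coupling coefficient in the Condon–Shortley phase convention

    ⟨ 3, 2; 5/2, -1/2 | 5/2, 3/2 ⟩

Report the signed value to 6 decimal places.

-0.267261

√[6·3!3!2!/9! · 5!1!2!3!4!1!] = √(288/7)
  +(−1)^0/∏(0,3,1,2,2,0)! = 1/24  (running 1/24)
  +(−1)^1/∏(1,2,0,1,3,1)! = -1/12  (running -1/24)
⟨..|..⟩ = √(288/7)·(-1/24) = -0.267261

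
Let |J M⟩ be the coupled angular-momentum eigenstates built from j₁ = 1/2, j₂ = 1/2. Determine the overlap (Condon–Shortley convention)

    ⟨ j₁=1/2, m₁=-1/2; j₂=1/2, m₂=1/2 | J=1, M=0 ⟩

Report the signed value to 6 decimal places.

+0.707107  (= +√(1/2))

√[3·0!1!1!/3! · 0!1!1!0!1!1!] = √(1/2)
  +(−1)^0/∏(0,0,1,1,0,0)! = 1  (running 1)
⟨..|..⟩ = √(1/2)·(1) = +0.707107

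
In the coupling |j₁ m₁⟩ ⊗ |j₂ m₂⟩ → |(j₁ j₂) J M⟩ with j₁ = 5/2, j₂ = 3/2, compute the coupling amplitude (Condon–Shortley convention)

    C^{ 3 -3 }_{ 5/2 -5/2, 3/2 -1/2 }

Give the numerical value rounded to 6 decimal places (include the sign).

j₁+j₂−J=1  J+j₁−j₂=4  J−j₁+j₂=2  j₁+j₂+J+1=8
(j₁±m₁, j₂±m₂, J±M) = (0,5,1,2,0,6)
P² = 1440
sum k=1..1:
  [1] −1/48 = -1/48
S = -1/48
C² = P²·S² = 5/8 ; C = -0.790569

-0.790569  (= −√(5/8))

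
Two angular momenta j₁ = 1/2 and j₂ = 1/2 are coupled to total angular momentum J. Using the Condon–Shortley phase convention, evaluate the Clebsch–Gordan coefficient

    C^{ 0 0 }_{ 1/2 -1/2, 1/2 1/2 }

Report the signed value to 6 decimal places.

j₁+j₂−J=1  J+j₁−j₂=0  J−j₁+j₂=0  j₁+j₂+J+1=2
(j₁±m₁, j₂±m₂, J±M) = (0,1,1,0,0,0)
P² = 1/2
sum k=1..1:
  [1] −1/1 = -1
S = -1
C² = P²·S² = 1/2 ; C = -0.707107

-0.707107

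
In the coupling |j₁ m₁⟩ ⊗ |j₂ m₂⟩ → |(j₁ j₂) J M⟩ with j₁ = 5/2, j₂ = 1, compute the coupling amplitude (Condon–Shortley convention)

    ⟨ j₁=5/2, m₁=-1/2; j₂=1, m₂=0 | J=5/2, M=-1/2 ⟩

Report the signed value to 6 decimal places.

triangle: 1!*4!*1!/7! = 24/5040
(j±m)!: 2!*3!*1!*1!*2!*3! = 144
prefactor² = (2J+1)*Δ*N² = 144/35
  k=0: +1/(0!*1!*3!*1!*1!*0!) = 1/6
  k=1: −1/(1!*0!*2!*0!*2!*1!) = -1/4
Σ = -1/12  ⇒  CG² = 144/35*(-1/12)² = 1/35
CG = −√(1/35) = -0.169031

−√(1/35) ≈ -0.169031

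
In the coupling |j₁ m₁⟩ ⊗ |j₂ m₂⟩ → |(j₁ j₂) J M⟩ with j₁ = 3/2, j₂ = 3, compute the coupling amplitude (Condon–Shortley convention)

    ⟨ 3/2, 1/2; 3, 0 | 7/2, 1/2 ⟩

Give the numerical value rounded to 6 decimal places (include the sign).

j₁+j₂−J=1  J+j₁−j₂=2  J−j₁+j₂=5  j₁+j₂+J+1=9
(j₁±m₁, j₂±m₂, J±M) = (2,1,3,3,4,3)
P² = 384/7
sum k=0..1:
  [0] +1/12 = 1/12
  [1] −1/24 = -1/24
S = 1/24
C² = P²·S² = 2/21 ; C = +0.308607

+√(2/21) = +0.308607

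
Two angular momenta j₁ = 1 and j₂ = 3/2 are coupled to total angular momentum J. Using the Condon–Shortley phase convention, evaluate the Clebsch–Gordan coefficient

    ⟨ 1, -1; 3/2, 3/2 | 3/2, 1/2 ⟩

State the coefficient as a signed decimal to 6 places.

−√(2/5) = -0.632456

√[4·1!1!2!/5! · 0!2!3!0!2!1!] = √(8/5)
  +(−1)^1/∏(1,0,1,2,0,0)! = -1/2  (running -1/2)
⟨..|..⟩ = √(8/5)·(-1/2) = -0.632456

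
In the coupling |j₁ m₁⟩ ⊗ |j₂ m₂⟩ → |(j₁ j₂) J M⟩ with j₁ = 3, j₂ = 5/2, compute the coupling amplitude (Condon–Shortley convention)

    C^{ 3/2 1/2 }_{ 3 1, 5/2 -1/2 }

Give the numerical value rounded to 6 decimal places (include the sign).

√[4·4!2!1!/8! · 4!2!2!3!2!1!] = √(192/35)
  +(−1)^1/∏(1,3,1,1,1,0)! = -1/6  (running -1/6)
  +(−1)^2/∏(2,2,0,0,2,1)! = 1/8  (running -1/24)
⟨..|..⟩ = √(192/35)·(-1/24) = -0.097590

-0.097590  (= −√(1/105))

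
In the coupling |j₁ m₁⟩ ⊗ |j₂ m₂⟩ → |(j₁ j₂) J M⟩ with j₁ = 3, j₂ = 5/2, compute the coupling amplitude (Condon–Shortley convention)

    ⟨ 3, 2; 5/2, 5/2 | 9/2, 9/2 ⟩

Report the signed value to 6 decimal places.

−√(5/11) ≈ -0.674200

√[10·1!5!4!/11! · 5!1!5!0!9!0!] = √(41472000/11)
  +(−1)^1/∏(1,0,0,4,5,0)! = -1/2880  (running -1/2880)
⟨..|..⟩ = √(41472000/11)·(-1/2880) = -0.674200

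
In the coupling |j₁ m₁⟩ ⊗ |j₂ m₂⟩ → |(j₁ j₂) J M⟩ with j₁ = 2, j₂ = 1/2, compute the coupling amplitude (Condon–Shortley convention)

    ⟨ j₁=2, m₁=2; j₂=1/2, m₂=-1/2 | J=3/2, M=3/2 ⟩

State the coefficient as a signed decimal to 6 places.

triangle: 1!·3!·0!/5! = 6/120
(j±m)!: 4!·0!·0!·1!·3!·0! = 144
prefactor² = (2J+1)·Δ·N² = 144/5
  k=0: +1/(0!·1!·0!·0!·3!·0!) = 1/6
Σ = 1/6  ⇒  CG² = 144/5·1/6² = 4/5
CG = +√(4/5) = +0.894427

+0.894427  (= +√(4/5))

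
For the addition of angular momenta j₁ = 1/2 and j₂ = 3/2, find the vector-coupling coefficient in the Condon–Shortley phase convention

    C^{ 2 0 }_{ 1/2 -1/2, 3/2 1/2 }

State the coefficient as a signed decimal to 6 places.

+0.707107

√[5·0!1!3!/5! · 0!1!2!1!2!2!] = √(2)
  +(−1)^0/∏(0,0,1,2,0,1)! = 1/2  (running 1/2)
⟨..|..⟩ = √(2)·(1/2) = +0.707107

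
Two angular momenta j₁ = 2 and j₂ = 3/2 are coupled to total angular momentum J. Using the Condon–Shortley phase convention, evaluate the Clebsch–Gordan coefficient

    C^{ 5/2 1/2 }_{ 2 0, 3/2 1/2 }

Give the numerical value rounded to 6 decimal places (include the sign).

√[6·1!3!2!/7! · 2!2!2!1!3!2!] = √(48/35)
  +(−1)^0/∏(0,1,2,2,1,0)! = 1/4  (running 1/4)
  +(−1)^1/∏(1,0,1,1,2,1)! = -1/2  (running -1/4)
⟨..|..⟩ = √(48/35)·(-1/4) = -0.292770

−√(3/35) ≈ -0.292770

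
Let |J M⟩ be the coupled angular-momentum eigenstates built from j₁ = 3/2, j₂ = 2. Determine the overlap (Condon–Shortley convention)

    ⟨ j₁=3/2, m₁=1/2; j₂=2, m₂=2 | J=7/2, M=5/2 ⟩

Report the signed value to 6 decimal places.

√[8·0!3!4!/8! · 2!1!4!0!6!1!] = √(6912/7)
  +(−1)^0/∏(0,0,1,4,2,0)! = 1/48  (running 1/48)
⟨..|..⟩ = √(6912/7)·(1/48) = +0.654654

+0.654654  (= +√(3/7))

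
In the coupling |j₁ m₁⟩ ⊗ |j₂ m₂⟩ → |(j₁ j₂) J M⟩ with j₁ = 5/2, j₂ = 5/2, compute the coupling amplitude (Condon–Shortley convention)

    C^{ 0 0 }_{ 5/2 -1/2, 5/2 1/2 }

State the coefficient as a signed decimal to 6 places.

−√(1/6) = -0.408248

triangle: 5!*0!*0!/6! = 120/720
(j±m)!: 2!*3!*3!*2!*0!*0! = 144
prefactor² = (2J+1)*Δ*N² = 24
  k=3: −1/(3!*2!*0!*0!*0!*0!) = -1/12
Σ = -1/12  ⇒  CG² = 24*(-1/12)² = 1/6
CG = −√(1/6) = -0.408248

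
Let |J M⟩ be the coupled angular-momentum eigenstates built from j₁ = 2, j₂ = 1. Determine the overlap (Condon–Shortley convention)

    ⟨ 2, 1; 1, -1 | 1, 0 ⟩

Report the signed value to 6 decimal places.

triangle: 2!*2!*0!/5! = 4/120
(j±m)!: 3!*1!*0!*2!*1!*1! = 12
prefactor² = (2J+1)*Δ*N² = 6/5
  k=0: +1/(0!*2!*1!*0!*1!*0!) = 1/2
Σ = 1/2  ⇒  CG² = 6/5*1/2² = 3/10
CG = +√(3/10) = +0.547723

+0.547723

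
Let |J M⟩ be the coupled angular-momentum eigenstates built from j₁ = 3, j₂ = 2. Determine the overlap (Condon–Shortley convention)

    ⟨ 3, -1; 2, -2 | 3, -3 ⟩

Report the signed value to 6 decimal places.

+0.408248  (= +√(1/6))

√[7·2!4!2!/9! · 2!4!0!4!0!6!] = √(1536)
  +(−1)^0/∏(0,2,4,0,0,2)! = 1/96  (running 1/96)
⟨..|..⟩ = √(1536)·(1/96) = +0.408248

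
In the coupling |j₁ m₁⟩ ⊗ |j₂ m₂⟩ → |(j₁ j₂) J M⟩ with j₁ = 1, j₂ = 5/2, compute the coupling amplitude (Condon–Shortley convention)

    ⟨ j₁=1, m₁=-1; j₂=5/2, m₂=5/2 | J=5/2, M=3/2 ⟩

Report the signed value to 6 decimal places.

j₁+j₂−J=1  J+j₁−j₂=1  J−j₁+j₂=4  j₁+j₂+J+1=7
(j₁±m₁, j₂±m₂, J±M) = (0,2,5,0,4,1)
P² = 1152/7
sum k=1..1:
  [1] −1/24 = -1/24
S = -1/24
C² = P²·S² = 2/7 ; C = -0.534522

−√(2/7) = -0.534522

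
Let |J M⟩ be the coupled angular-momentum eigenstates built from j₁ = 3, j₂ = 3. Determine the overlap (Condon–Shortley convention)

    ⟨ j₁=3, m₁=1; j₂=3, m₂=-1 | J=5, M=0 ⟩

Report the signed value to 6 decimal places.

+0.545545  (= +√(25/84))

j₁+j₂−J=1  J+j₁−j₂=5  J−j₁+j₂=5  j₁+j₂+J+1=12
(j₁±m₁, j₂±m₂, J±M) = (4,2,2,4,5,5)
P² = 76800/7
sum k=0..1:
  [0] +1/144 = 1/144
  [1] −1/576 = -1/576
S = 1/192
C² = P²·S² = 25/84 ; C = +0.545545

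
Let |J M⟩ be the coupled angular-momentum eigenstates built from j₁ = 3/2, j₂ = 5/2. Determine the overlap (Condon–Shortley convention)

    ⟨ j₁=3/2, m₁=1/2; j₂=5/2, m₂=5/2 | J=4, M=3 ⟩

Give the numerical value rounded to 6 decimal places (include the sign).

+√(3/8) = +0.612372

triangle: 0!*3!*5!/9! = 720/362880
(j±m)!: 2!*1!*5!*0!*7!*1! = 1209600
prefactor² = (2J+1)*Δ*N² = 21600
  k=0: +1/(0!*0!*1!*5!*2!*0!) = 1/240
Σ = 1/240  ⇒  CG² = 21600*1/240² = 3/8
CG = +√(3/8) = +0.612372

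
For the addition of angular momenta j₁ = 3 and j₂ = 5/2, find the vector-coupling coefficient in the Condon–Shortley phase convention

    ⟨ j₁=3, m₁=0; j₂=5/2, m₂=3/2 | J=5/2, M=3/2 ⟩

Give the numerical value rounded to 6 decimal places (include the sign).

+√(7/30) = +0.483046

√[6·3!3!2!/9! · 3!3!4!1!4!1!] = √(864/35)
  +(−1)^2/∏(2,1,1,2,2,0)! = 1/8  (running 1/8)
  +(−1)^3/∏(3,0,0,1,3,1)! = -1/36  (running 7/72)
⟨..|..⟩ = √(864/35)·(7/72) = +0.483046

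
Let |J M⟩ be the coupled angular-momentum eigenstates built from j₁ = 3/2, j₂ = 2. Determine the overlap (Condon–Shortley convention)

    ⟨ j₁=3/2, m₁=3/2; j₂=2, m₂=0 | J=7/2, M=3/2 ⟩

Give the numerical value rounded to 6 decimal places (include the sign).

+√(2/7) = +0.534522

√[8·0!3!4!/8! · 3!0!2!2!5!2!] = √(1152/7)
  +(−1)^0/∏(0,0,0,2,3,2)! = 1/24  (running 1/24)
⟨..|..⟩ = √(1152/7)·(1/24) = +0.534522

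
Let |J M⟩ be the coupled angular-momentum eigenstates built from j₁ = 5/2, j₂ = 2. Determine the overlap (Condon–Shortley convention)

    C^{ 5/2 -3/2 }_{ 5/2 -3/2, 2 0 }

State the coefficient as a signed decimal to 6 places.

−√(1/70) ≈ -0.119523

√[6·2!3!2!/8! · 1!4!2!2!1!4!] = √(288/35)
  +(−1)^1/∏(1,1,3,1,0,1)! = -1/6  (running -1/6)
  +(−1)^2/∏(2,0,2,0,1,2)! = 1/8  (running -1/24)
⟨..|..⟩ = √(288/35)·(-1/24) = -0.119523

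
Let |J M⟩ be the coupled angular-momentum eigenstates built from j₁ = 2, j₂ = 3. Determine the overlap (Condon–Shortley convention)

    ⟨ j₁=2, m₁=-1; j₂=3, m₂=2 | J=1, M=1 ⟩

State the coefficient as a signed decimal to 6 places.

−√(2/7) ≈ -0.534522

j₁+j₂−J=4  J+j₁−j₂=0  J−j₁+j₂=2  j₁+j₂+J+1=7
(j₁±m₁, j₂±m₂, J±M) = (1,3,5,1,2,0)
P² = 288/7
sum k=3..3:
  [3] −1/12 = -1/12
S = -1/12
C² = P²·S² = 2/7 ; C = -0.534522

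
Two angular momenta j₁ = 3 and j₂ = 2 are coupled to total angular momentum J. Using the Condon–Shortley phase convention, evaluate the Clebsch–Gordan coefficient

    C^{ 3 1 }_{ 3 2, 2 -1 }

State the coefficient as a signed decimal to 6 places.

triangle: 2!×4!×2!/9! = 96/362880
(j±m)!: 5!×1!×1!×3!×4!×2! = 34560
prefactor² = (2J+1)×Δ×N² = 64
  k=0: +1/(0!×2!×1!×1!×3!×1!) = 1/12
  k=1: −1/(1!×1!×0!×0!×4!×2!) = -1/48
Σ = 1/16  ⇒  CG² = 64×1/16² = 1/4
CG = +√(1/4) = +0.500000

+√(1/4) ≈ +0.500000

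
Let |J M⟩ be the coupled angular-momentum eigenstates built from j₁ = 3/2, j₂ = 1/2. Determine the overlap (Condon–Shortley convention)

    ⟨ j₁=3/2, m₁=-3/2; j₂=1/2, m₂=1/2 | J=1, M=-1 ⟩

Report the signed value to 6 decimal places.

−√(3/4) = -0.866025

triangle: 1!×2!×0!/4! = 2/24
(j±m)!: 0!×3!×1!×0!×0!×2! = 12
prefactor² = (2J+1)×Δ×N² = 3
  k=1: −1/(1!×0!×2!×0!×0!×0!) = -1/2
Σ = -1/2  ⇒  CG² = 3×(-1/2)² = 3/4
CG = −√(3/4) = -0.866025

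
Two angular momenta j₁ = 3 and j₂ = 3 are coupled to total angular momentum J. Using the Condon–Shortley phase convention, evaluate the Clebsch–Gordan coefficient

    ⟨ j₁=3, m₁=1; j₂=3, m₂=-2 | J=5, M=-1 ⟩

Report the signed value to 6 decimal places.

j₁+j₂−J=1  J+j₁−j₂=5  J−j₁+j₂=5  j₁+j₂+J+1=12
(j₁±m₁, j₂±m₂, J±M) = (4,2,1,5,4,6)
P² = 230400/7
sum k=0..1:
  [0] +1/288 = 1/288
  [1] −1/2880 = -1/2880
S = 1/320
C² = P²·S² = 9/28 ; C = +0.566947

+0.566947  (= +√(9/28))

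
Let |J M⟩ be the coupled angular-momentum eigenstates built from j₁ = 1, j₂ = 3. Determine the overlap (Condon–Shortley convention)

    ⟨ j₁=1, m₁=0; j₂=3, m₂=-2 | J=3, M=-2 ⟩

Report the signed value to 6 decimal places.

+0.577350

j₁+j₂−J=1  J+j₁−j₂=1  J−j₁+j₂=5  j₁+j₂+J+1=8
(j₁±m₁, j₂±m₂, J±M) = (1,1,1,5,1,5)
P² = 300
sum k=0..1:
  [0] +1/24 = 1/24
  [1] −1/120 = -1/120
S = 1/30
C² = P²·S² = 1/3 ; C = +0.577350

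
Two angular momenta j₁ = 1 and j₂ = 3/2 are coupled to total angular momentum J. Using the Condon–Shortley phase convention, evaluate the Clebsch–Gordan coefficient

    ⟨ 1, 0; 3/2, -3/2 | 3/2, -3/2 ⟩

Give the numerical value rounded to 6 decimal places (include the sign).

√[4·1!1!2!/5! · 1!1!0!3!0!3!] = √(12/5)
  +(−1)^0/∏(0,1,1,0,0,2)! = 1/2  (running 1/2)
⟨..|..⟩ = √(12/5)·(1/2) = +0.774597

+0.774597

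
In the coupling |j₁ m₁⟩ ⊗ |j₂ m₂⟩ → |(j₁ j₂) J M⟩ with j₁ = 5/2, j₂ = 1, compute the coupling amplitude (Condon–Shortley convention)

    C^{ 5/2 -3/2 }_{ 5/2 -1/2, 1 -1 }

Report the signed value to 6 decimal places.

j₁+j₂−J=1  J+j₁−j₂=4  J−j₁+j₂=1  j₁+j₂+J+1=7
(j₁±m₁, j₂±m₂, J±M) = (2,3,0,2,1,4)
P² = 576/35
sum k=0..0:
  [0] +1/6 = 1/6
S = 1/6
C² = P²·S² = 16/35 ; C = +0.676123

+0.676123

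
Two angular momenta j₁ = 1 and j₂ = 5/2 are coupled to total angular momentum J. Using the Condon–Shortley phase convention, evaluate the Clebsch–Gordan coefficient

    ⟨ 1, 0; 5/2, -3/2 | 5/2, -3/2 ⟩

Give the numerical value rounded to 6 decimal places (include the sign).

√[6·1!1!4!/7! · 1!1!1!4!1!4!] = √(576/35)
  +(−1)^0/∏(0,1,1,1,0,3)! = 1/6  (running 1/6)
  +(−1)^1/∏(1,0,0,0,1,4)! = -1/24  (running 1/8)
⟨..|..⟩ = √(576/35)·(1/8) = +0.507093

+0.507093  (= +√(9/35))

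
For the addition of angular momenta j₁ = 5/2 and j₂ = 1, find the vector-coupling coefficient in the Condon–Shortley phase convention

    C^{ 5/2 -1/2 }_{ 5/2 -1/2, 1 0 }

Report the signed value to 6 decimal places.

triangle: 1!·4!·1!/7! = 24/5040
(j±m)!: 2!·3!·1!·1!·2!·3! = 144
prefactor² = (2J+1)·Δ·N² = 144/35
  k=0: +1/(0!·1!·3!·1!·1!·0!) = 1/6
  k=1: −1/(1!·0!·2!·0!·2!·1!) = -1/4
Σ = -1/12  ⇒  CG² = 144/35·(-1/12)² = 1/35
CG = −√(1/35) = -0.169031

-0.169031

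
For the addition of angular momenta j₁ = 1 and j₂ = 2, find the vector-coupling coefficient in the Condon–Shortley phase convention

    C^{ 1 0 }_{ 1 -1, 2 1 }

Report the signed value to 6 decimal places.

triangle: 2!·0!·2!/5! = 4/120
(j±m)!: 0!·2!·3!·1!·1!·1! = 12
prefactor² = (2J+1)·Δ·N² = 6/5
  k=2: +1/(2!·0!·0!·1!·0!·1!) = 1/2
Σ = 1/2  ⇒  CG² = 6/5·1/2² = 3/10
CG = +√(3/10) = +0.547723

+0.547723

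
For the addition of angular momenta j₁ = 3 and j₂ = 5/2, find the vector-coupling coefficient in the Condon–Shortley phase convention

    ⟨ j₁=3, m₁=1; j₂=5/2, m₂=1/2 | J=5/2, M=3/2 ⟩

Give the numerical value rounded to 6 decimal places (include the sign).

−√(1/35) = -0.169031

triangle: 3!×3!×2!/9! = 72/362880
(j±m)!: 4!×2!×3!×2!×4!×1! = 13824
prefactor² = (2J+1)×Δ×N² = 576/35
  k=1: −1/(1!×2!×1!×2!×2!×0!) = -1/8
  k=2: +1/(2!×1!×0!×1!×3!×1!) = 1/12
Σ = -1/24  ⇒  CG² = 576/35×(-1/24)² = 1/35
CG = −√(1/35) = -0.169031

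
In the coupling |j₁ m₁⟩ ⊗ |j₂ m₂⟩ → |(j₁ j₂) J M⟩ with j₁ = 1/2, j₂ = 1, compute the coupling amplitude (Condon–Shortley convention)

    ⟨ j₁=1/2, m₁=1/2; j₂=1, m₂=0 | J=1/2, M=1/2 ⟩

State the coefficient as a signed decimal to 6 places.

+√(1/3) = +0.577350

√[2·1!0!1!/3! · 1!0!1!1!1!0!] = √(1/3)
  +(−1)^0/∏(0,1,0,1,0,0)! = 1  (running 1)
⟨..|..⟩ = √(1/3)·(1) = +0.577350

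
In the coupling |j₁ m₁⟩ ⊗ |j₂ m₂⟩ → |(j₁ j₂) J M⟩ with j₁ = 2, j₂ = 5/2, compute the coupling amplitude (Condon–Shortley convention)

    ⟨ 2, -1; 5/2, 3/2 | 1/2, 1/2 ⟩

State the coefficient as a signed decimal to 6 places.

j₁+j₂−J=4  J+j₁−j₂=0  J−j₁+j₂=1  j₁+j₂+J+1=6
(j₁±m₁, j₂±m₂, J±M) = (1,3,4,1,1,0)
P² = 48/5
sum k=3..3:
  [3] −1/6 = -1/6
S = -1/6
C² = P²·S² = 4/15 ; C = -0.516398

−√(4/15) ≈ -0.516398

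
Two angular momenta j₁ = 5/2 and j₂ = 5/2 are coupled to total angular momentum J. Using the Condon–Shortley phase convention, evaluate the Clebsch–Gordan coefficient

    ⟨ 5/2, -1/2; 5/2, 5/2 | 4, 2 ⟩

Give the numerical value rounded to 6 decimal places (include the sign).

triangle: 1!·4!·4!/10! = 576/3628800
(j±m)!: 2!·3!·5!·0!·6!·2! = 2073600
prefactor² = (2J+1)·Δ·N² = 20736/7
  k=1: −1/(1!·0!·2!·4!·2!·0!) = -1/96
Σ = -1/96  ⇒  CG² = 20736/7·(-1/96)² = 9/28
CG = −√(9/28) = -0.566947

-0.566947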